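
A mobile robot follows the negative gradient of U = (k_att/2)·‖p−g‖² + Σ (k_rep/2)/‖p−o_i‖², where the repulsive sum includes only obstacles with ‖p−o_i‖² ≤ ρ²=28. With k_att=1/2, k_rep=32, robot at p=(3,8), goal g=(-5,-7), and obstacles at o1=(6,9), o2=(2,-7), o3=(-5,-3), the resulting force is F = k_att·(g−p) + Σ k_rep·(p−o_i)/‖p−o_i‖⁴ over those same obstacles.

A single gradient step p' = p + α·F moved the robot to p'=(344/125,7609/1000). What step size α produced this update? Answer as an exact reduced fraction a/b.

F_att = 1/2·(g−p) = 1/2·(-8,-15) = (-4.0000,-7.5000)
o1: d²=10 ≤ ρ²=28; F_rep = 32·(-3,-1)/10² = (-0.9600,-0.3200)
o2: d²=226 > ρ²=28 → inactive
o3: d²=185 > ρ²=28 → inactive
F = F_att + ΣF_rep = (-4.9600,-7.8200)
Δp = p'−p = (-0.2480,-0.3910); α = Δx/Fx = (-31/125) / (-124/25) = 1/20
check: Δy/Fy = (-391/1000) / (-391/50) = 1/20 ✓

α = 1/20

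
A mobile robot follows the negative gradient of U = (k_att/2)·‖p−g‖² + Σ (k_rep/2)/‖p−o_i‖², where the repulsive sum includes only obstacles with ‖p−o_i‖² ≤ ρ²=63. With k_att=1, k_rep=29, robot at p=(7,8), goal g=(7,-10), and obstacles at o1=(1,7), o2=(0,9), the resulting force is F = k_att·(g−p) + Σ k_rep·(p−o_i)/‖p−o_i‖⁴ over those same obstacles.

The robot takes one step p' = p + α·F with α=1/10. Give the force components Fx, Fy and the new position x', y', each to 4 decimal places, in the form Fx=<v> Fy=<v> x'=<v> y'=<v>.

F_att = 1·(g−p) = 1·(0,-18) = (0.0000,-18.0000)
o1: d²=37 ≤ ρ²=63; F_rep = 29·(6,1)/37² = (0.1271,0.0212)
o2: d²=50 ≤ ρ²=63; F_rep = 29·(7,-1)/50² = (0.0812,-0.0116)
F = F_att + ΣF_rep = (0.2083,-17.9904)
p' = p + 1/10·F = (7.0208,6.2010)

Fx=0.2083 Fy=-17.9904 x'=7.0208 y'=6.2010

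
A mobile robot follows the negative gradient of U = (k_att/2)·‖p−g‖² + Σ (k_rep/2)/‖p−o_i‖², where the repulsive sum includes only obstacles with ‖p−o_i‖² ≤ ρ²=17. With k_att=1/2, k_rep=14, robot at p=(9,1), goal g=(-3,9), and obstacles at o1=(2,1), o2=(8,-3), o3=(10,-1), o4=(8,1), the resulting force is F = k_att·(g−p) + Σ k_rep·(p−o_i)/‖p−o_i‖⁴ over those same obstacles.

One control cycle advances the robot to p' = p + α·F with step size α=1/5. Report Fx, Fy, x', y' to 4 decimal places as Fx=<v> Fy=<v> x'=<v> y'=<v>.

F_att = 1/2·(g−p) = 1/2·(-12,8) = (-6.0000,4.0000)
o1: d²=49 > ρ²=17 → inactive
o2: d²=17 ≤ ρ²=17; F_rep = 14·(1,4)/17² = (0.0484,0.1938)
o3: d²=5 ≤ ρ²=17; F_rep = 14·(-1,2)/5² = (-0.5600,1.1200)
o4: d²=1 ≤ ρ²=17; F_rep = 14·(1,0)/1² = (14.0000,0.0000)
F = F_att + ΣF_rep = (7.4884,5.3138)
p' = p + 1/5·F = (10.4977,2.0628)

Fx=7.4884 Fy=5.3138 x'=10.4977 y'=2.0628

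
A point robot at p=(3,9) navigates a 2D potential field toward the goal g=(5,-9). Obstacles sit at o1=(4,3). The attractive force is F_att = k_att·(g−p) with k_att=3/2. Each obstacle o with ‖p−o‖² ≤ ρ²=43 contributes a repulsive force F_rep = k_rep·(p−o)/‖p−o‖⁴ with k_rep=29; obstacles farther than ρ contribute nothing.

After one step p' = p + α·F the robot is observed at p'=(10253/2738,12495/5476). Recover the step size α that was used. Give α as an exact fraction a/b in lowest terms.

F_att = 3/2·(g−p) = 3/2·(2,-18) = (3.0000,-27.0000)
o1: d²=37 ≤ ρ²=43; F_rep = 29·(-1,6)/37² = (-0.0212,0.1271)
F = F_att + ΣF_rep = (2.9788,-26.8729)
Δp = p'−p = (0.7447,-6.7182); α = Δx/Fx = (2039/2738) / (4078/1369) = 1/4
check: Δy/Fy = (-36789/5476) / (-36789/1369) = 1/4 ✓

α = 1/4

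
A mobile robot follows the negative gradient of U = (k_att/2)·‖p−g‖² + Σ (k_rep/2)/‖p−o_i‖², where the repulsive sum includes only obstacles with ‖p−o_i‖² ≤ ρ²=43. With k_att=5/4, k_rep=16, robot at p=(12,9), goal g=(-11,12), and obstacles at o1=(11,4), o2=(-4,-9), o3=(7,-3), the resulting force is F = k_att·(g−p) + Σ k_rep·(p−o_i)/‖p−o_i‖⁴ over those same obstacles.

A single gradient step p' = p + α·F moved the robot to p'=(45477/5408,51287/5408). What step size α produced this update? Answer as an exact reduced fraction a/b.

F_att = 5/4·(g−p) = 5/4·(-23,3) = (-28.7500,3.7500)
o1: d²=26 ≤ ρ²=43; F_rep = 16·(1,5)/26² = (0.0237,0.1183)
o2: d²=580 > ρ²=43 → inactive
o3: d²=169 > ρ²=43 → inactive
F = F_att + ΣF_rep = (-28.7263,3.8683)
Δp = p'−p = (-3.5908,0.4835); α = Δx/Fx = (-19419/5408) / (-19419/676) = 1/8
check: Δy/Fy = (2615/5408) / (2615/676) = 1/8 ✓

α = 1/8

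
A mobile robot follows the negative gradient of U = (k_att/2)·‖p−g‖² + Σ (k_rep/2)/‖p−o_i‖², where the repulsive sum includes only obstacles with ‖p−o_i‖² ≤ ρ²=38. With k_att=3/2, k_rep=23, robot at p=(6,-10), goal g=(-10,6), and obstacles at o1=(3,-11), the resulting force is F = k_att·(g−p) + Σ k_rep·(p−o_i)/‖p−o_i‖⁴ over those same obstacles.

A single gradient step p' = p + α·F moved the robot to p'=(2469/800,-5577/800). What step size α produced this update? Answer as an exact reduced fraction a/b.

α = 1/8

F_att = 3/2·(g−p) = 3/2·(-16,16) = (-24.0000,24.0000)
o1: d²=10 ≤ ρ²=38; F_rep = 23·(3,1)/10² = (0.6900,0.2300)
F = F_att + ΣF_rep = (-23.3100,24.2300)
Δp = p'−p = (-2.9137,3.0288); α = Δx/Fx = (-2331/800) / (-2331/100) = 1/8
check: Δy/Fy = (2423/800) / (2423/100) = 1/8 ✓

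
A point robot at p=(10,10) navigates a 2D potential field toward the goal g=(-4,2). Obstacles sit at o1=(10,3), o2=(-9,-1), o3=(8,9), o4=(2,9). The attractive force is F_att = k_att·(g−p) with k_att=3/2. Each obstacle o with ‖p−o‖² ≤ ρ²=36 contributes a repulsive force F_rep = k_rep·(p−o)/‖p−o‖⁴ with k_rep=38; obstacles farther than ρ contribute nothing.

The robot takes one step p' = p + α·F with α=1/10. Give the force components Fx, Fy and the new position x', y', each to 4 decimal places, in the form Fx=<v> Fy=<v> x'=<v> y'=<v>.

F_att = 3/2·(g−p) = 3/2·(-14,-8) = (-21.0000,-12.0000)
o1: d²=49 > ρ²=36 → inactive
o2: d²=482 > ρ²=36 → inactive
o3: d²=5 ≤ ρ²=36; F_rep = 38·(2,1)/5² = (3.0400,1.5200)
o4: d²=65 > ρ²=36 → inactive
F = F_att + ΣF_rep = (-17.9600,-10.4800)
p' = p + 1/10·F = (8.2040,8.9520)

Fx=-17.9600 Fy=-10.4800 x'=8.2040 y'=8.9520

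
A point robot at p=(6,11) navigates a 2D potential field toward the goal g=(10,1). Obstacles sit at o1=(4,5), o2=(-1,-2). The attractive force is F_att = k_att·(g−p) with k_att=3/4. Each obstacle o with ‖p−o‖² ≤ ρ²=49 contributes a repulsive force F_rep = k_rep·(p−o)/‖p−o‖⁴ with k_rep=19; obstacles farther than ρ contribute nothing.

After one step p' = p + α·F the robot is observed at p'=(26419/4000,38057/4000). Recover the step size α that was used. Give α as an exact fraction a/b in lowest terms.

α = 1/5

F_att = 3/4·(g−p) = 3/4·(4,-10) = (3.0000,-7.5000)
o1: d²=40 ≤ ρ²=49; F_rep = 19·(2,6)/40² = (0.0238,0.0712)
o2: d²=218 > ρ²=49 → inactive
F = F_att + ΣF_rep = (3.0238,-7.4287)
Δp = p'−p = (0.6048,-1.4857); α = Δx/Fx = (2419/4000) / (2419/800) = 1/5
check: Δy/Fy = (-5943/4000) / (-5943/800) = 1/5 ✓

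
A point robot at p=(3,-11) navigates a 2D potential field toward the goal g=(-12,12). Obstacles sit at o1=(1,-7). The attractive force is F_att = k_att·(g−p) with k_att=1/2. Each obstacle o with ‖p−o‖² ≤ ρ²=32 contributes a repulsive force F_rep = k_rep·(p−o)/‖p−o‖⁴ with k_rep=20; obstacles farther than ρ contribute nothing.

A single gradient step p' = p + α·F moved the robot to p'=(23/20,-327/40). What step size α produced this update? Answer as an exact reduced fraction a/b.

F_att = 1/2·(g−p) = 1/2·(-15,23) = (-7.5000,11.5000)
o1: d²=20 ≤ ρ²=32; F_rep = 20·(2,-4)/20² = (0.1000,-0.2000)
F = F_att + ΣF_rep = (-7.4000,11.3000)
Δp = p'−p = (-1.8500,2.8250); α = Δx/Fx = (-37/20) / (-37/5) = 1/4
check: Δy/Fy = (113/40) / (113/10) = 1/4 ✓

α = 1/4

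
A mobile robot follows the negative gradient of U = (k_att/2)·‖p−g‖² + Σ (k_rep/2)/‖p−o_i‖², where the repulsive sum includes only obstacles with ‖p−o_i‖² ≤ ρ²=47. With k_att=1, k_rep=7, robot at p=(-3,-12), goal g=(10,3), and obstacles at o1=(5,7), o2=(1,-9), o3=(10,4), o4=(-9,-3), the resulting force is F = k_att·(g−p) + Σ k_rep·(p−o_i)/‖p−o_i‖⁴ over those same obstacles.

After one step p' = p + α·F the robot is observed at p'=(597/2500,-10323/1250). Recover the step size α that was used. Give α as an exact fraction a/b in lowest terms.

F_att = 1·(g−p) = 1·(13,15) = (13.0000,15.0000)
o1: d²=425 > ρ²=47 → inactive
o2: d²=25 ≤ ρ²=47; F_rep = 7·(-4,-3)/25² = (-0.0448,-0.0336)
o3: d²=425 > ρ²=47 → inactive
o4: d²=117 > ρ²=47 → inactive
F = F_att + ΣF_rep = (12.9552,14.9664)
Δp = p'−p = (3.2388,3.7416); α = Δx/Fx = (8097/2500) / (8097/625) = 1/4
check: Δy/Fy = (4677/1250) / (9354/625) = 1/4 ✓

α = 1/4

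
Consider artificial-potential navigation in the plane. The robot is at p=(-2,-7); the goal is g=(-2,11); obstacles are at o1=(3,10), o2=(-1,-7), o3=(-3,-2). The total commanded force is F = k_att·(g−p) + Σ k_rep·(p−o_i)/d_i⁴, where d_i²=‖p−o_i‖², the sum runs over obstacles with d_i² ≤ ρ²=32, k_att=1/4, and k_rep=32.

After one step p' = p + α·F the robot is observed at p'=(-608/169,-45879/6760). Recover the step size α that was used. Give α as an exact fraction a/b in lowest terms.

F_att = 1/4·(g−p) = 1/4·(0,18) = (0.0000,4.5000)
o1: d²=314 > ρ²=32 → inactive
o2: d²=1 ≤ ρ²=32; F_rep = 32·(-1,0)/1² = (-32.0000,0.0000)
o3: d²=26 ≤ ρ²=32; F_rep = 32·(1,-5)/26² = (0.0473,-0.2367)
F = F_att + ΣF_rep = (-31.9527,4.2633)
Δp = p'−p = (-1.5976,0.2132); α = Δx/Fx = (-270/169) / (-5400/169) = 1/20
check: Δy/Fy = (1441/6760) / (1441/338) = 1/20 ✓

α = 1/20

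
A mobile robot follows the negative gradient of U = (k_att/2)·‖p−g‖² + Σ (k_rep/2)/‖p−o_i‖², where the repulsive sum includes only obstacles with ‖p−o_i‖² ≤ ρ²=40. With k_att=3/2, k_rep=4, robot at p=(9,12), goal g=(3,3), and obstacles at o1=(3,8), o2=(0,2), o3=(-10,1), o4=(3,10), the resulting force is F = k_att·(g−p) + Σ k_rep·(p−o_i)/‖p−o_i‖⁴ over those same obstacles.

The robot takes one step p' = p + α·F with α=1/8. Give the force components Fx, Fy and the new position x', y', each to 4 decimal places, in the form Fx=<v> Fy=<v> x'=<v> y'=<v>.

F_att = 3/2·(g−p) = 3/2·(-6,-9) = (-9.0000,-13.5000)
o1: d²=52 > ρ²=40 → inactive
o2: d²=181 > ρ²=40 → inactive
o3: d²=482 > ρ²=40 → inactive
o4: d²=40 ≤ ρ²=40; F_rep = 4·(6,2)/40² = (0.0150,0.0050)
F = F_att + ΣF_rep = (-8.9850,-13.4950)
p' = p + 1/8·F = (7.8769,10.3131)

Fx=-8.9850 Fy=-13.4950 x'=7.8769 y'=10.3131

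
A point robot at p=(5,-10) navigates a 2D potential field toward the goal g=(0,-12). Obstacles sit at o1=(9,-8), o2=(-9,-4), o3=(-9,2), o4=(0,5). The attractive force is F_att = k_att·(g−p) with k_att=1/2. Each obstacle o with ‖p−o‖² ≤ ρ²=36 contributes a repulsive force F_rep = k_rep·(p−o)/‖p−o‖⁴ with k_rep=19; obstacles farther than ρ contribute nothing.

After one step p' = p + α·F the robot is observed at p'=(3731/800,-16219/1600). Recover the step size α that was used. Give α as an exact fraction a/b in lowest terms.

F_att = 1/2·(g−p) = 1/2·(-5,-2) = (-2.5000,-1.0000)
o1: d²=20 ≤ ρ²=36; F_rep = 19·(-4,-2)/20² = (-0.1900,-0.0950)
o2: d²=232 > ρ²=36 → inactive
o3: d²=340 > ρ²=36 → inactive
o4: d²=250 > ρ²=36 → inactive
F = F_att + ΣF_rep = (-2.6900,-1.0950)
Δp = p'−p = (-0.3362,-0.1369); α = Δx/Fx = (-269/800) / (-269/100) = 1/8
check: Δy/Fy = (-219/1600) / (-219/200) = 1/8 ✓

α = 1/8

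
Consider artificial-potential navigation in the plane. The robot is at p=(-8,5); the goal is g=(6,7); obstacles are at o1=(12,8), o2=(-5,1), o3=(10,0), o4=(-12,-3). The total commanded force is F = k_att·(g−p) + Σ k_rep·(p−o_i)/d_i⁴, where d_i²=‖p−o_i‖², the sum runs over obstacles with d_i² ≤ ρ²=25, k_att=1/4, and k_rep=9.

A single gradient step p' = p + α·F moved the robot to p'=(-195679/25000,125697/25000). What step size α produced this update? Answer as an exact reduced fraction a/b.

F_att = 1/4·(g−p) = 1/4·(14,2) = (3.5000,0.5000)
o1: d²=409 > ρ²=25 → inactive
o2: d²=25 ≤ ρ²=25; F_rep = 9·(-3,4)/25² = (-0.0432,0.0576)
o3: d²=349 > ρ²=25 → inactive
o4: d²=80 > ρ²=25 → inactive
F = F_att + ΣF_rep = (3.4568,0.5576)
Δp = p'−p = (0.1728,0.0279); α = Δx/Fx = (4321/25000) / (4321/1250) = 1/20
check: Δy/Fy = (697/25000) / (697/1250) = 1/20 ✓

α = 1/20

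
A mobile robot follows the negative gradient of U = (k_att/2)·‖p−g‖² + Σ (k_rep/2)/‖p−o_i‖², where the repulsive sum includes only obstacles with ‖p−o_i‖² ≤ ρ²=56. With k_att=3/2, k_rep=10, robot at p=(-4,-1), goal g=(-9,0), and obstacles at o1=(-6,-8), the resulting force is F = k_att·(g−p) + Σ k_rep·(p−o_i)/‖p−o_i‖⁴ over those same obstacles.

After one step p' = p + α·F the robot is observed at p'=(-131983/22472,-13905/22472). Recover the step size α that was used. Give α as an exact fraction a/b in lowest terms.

F_att = 3/2·(g−p) = 3/2·(-5,1) = (-7.5000,1.5000)
o1: d²=53 ≤ ρ²=56; F_rep = 10·(2,7)/53² = (0.0071,0.0249)
F = F_att + ΣF_rep = (-7.4929,1.5249)
Δp = p'−p = (-1.8732,0.3812); α = Δx/Fx = (-42095/22472) / (-42095/5618) = 1/4
check: Δy/Fy = (8567/22472) / (8567/5618) = 1/4 ✓

α = 1/4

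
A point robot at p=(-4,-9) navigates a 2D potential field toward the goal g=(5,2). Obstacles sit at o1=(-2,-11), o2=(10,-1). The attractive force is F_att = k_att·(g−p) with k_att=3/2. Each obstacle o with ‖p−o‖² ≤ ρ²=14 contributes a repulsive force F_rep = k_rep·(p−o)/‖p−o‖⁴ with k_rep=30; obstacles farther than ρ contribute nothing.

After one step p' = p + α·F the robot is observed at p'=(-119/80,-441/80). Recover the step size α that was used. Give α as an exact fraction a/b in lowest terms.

F_att = 3/2·(g−p) = 3/2·(9,11) = (13.5000,16.5000)
o1: d²=8 ≤ ρ²=14; F_rep = 30·(-2,2)/8² = (-0.9375,0.9375)
o2: d²=260 > ρ²=14 → inactive
F = F_att + ΣF_rep = (12.5625,17.4375)
Δp = p'−p = (2.5125,3.4875); α = Δx/Fx = (201/80) / (201/16) = 1/5
check: Δy/Fy = (279/80) / (279/16) = 1/5 ✓

α = 1/5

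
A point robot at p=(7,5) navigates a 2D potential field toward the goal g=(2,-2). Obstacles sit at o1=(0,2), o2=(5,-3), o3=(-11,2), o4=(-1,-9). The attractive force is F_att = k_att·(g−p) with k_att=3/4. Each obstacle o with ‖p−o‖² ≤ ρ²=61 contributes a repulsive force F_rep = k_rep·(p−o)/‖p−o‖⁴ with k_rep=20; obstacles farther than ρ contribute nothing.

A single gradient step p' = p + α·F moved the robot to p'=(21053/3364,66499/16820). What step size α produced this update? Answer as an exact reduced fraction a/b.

α = 1/5

F_att = 3/4·(g−p) = 3/4·(-5,-7) = (-3.7500,-5.2500)
o1: d²=58 ≤ ρ²=61; F_rep = 20·(7,3)/58² = (0.0416,0.0178)
o2: d²=68 > ρ²=61 → inactive
o3: d²=333 > ρ²=61 → inactive
o4: d²=260 > ρ²=61 → inactive
F = F_att + ΣF_rep = (-3.7084,-5.2322)
Δp = p'−p = (-0.7417,-1.0464); α = Δx/Fx = (-2495/3364) / (-12475/3364) = 1/5
check: Δy/Fy = (-17601/16820) / (-17601/3364) = 1/5 ✓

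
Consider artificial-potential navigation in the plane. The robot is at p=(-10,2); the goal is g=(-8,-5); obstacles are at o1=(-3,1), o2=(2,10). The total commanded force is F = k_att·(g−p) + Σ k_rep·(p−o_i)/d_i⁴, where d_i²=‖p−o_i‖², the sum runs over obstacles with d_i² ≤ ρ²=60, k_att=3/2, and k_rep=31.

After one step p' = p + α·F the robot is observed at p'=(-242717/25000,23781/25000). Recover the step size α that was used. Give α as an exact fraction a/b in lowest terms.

F_att = 3/2·(g−p) = 3/2·(2,-7) = (3.0000,-10.5000)
o1: d²=50 ≤ ρ²=60; F_rep = 31·(-7,1)/50² = (-0.0868,0.0124)
o2: d²=208 > ρ²=60 → inactive
F = F_att + ΣF_rep = (2.9132,-10.4876)
Δp = p'−p = (0.2913,-1.0488); α = Δx/Fx = (7283/25000) / (7283/2500) = 1/10
check: Δy/Fy = (-26219/25000) / (-26219/2500) = 1/10 ✓

α = 1/10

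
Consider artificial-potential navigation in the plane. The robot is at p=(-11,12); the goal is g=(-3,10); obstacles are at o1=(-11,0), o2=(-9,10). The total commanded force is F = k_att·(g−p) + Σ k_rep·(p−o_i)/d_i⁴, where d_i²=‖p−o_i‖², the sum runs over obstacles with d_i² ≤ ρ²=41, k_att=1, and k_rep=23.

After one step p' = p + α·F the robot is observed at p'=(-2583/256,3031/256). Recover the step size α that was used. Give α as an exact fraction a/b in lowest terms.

α = 1/8

F_att = 1·(g−p) = 1·(8,-2) = (8.0000,-2.0000)
o1: d²=144 > ρ²=41 → inactive
o2: d²=8 ≤ ρ²=41; F_rep = 23·(-2,2)/8² = (-0.7188,0.7188)
F = F_att + ΣF_rep = (7.2812,-1.2812)
Δp = p'−p = (0.9102,-0.1602); α = Δx/Fx = (233/256) / (233/32) = 1/8
check: Δy/Fy = (-41/256) / (-41/32) = 1/8 ✓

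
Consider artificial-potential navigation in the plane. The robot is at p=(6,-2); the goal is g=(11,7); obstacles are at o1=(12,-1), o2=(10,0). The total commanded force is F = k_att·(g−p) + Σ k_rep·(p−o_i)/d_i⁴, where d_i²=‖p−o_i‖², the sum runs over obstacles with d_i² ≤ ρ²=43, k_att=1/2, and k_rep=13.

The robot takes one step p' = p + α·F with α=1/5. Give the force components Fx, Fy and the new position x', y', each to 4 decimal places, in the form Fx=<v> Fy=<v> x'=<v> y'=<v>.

F_att = 1/2·(g−p) = 1/2·(5,9) = (2.5000,4.5000)
o1: d²=37 ≤ ρ²=43; F_rep = 13·(-6,-1)/37² = (-0.0570,-0.0095)
o2: d²=20 ≤ ρ²=43; F_rep = 13·(-4,-2)/20² = (-0.1300,-0.0650)
F = F_att + ΣF_rep = (2.3130,4.4255)
p' = p + 1/5·F = (6.4626,-1.1149)

Fx=2.3130 Fy=4.4255 x'=6.4626 y'=-1.1149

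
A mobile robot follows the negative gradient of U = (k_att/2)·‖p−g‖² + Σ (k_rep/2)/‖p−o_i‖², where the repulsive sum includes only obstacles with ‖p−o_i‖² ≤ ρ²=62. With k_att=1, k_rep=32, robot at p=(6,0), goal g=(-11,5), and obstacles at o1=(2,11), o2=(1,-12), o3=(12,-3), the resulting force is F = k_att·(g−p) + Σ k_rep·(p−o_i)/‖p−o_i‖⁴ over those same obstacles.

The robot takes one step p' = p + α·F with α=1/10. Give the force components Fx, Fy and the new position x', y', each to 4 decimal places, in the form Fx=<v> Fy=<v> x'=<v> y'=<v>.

Fx=-17.0948 Fy=5.0474 x'=4.2905 y'=0.5047

F_att = 1·(g−p) = 1·(-17,5) = (-17.0000,5.0000)
o1: d²=137 > ρ²=62 → inactive
o2: d²=169 > ρ²=62 → inactive
o3: d²=45 ≤ ρ²=62; F_rep = 32·(-6,3)/45² = (-0.0948,0.0474)
F = F_att + ΣF_rep = (-17.0948,5.0474)
p' = p + 1/10·F = (4.2905,0.5047)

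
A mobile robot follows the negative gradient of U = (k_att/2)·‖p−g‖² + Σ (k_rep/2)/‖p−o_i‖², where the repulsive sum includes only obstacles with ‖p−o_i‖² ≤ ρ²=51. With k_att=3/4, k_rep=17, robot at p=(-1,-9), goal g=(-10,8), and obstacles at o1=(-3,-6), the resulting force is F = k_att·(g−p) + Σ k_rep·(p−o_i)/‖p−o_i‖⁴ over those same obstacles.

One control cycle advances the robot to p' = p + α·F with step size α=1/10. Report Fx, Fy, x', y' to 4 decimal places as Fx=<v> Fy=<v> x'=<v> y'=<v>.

F_att = 3/4·(g−p) = 3/4·(-9,17) = (-6.7500,12.7500)
o1: d²=13 ≤ ρ²=51; F_rep = 17·(2,-3)/13² = (0.2012,-0.3018)
F = F_att + ΣF_rep = (-6.5488,12.4482)
p' = p + 1/10·F = (-1.6549,-7.7552)

Fx=-6.5488 Fy=12.4482 x'=-1.6549 y'=-7.7552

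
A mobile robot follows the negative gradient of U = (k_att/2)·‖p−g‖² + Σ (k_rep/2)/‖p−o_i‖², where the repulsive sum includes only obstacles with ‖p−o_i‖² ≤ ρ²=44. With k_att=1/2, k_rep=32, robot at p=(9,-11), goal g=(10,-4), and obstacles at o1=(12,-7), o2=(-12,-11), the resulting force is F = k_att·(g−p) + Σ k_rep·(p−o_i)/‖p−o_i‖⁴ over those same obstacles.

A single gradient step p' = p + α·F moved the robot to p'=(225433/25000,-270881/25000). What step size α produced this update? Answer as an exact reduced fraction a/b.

F_att = 1/2·(g−p) = 1/2·(1,7) = (0.5000,3.5000)
o1: d²=25 ≤ ρ²=44; F_rep = 32·(-3,-4)/25² = (-0.1536,-0.2048)
o2: d²=441 > ρ²=44 → inactive
F = F_att + ΣF_rep = (0.3464,3.2952)
Δp = p'−p = (0.0173,0.1648); α = Δx/Fx = (433/25000) / (433/1250) = 1/20
check: Δy/Fy = (4119/25000) / (4119/1250) = 1/20 ✓

α = 1/20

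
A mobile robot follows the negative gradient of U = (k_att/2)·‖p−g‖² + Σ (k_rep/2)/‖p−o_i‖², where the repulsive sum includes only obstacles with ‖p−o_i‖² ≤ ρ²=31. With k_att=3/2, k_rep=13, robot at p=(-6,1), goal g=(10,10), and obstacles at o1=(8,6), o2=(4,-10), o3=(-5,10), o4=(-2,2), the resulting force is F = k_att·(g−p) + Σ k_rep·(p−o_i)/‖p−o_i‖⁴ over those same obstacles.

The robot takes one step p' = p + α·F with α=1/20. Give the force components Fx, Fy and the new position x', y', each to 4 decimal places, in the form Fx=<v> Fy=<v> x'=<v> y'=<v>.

Fx=23.8201 Fy=13.4550 x'=-4.8090 y'=1.6728

F_att = 3/2·(g−p) = 3/2·(16,9) = (24.0000,13.5000)
o1: d²=221 > ρ²=31 → inactive
o2: d²=221 > ρ²=31 → inactive
o3: d²=82 > ρ²=31 → inactive
o4: d²=17 ≤ ρ²=31; F_rep = 13·(-4,-1)/17² = (-0.1799,-0.0450)
F = F_att + ΣF_rep = (23.8201,13.4550)
p' = p + 1/20·F = (-4.8090,1.6728)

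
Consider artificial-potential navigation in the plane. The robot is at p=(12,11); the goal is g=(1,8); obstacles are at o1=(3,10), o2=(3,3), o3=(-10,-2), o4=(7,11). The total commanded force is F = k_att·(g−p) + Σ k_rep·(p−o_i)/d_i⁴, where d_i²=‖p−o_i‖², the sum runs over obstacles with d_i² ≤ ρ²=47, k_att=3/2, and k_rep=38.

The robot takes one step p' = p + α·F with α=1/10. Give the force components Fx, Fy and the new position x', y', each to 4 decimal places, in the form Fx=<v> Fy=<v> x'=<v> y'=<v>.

Fx=-16.1960 Fy=-4.5000 x'=10.3804 y'=10.5500

F_att = 3/2·(g−p) = 3/2·(-11,-3) = (-16.5000,-4.5000)
o1: d²=82 > ρ²=47 → inactive
o2: d²=145 > ρ²=47 → inactive
o3: d²=653 > ρ²=47 → inactive
o4: d²=25 ≤ ρ²=47; F_rep = 38·(5,0)/25² = (0.3040,0.0000)
F = F_att + ΣF_rep = (-16.1960,-4.5000)
p' = p + 1/10·F = (10.3804,10.5500)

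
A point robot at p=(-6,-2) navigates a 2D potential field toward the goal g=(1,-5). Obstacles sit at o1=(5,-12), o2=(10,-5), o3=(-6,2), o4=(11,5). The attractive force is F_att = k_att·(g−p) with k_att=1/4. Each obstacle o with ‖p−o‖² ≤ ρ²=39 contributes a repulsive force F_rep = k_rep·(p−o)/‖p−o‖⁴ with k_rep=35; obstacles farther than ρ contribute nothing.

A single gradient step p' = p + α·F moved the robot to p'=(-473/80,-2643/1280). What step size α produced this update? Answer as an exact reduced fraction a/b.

F_att = 1/4·(g−p) = 1/4·(7,-3) = (1.7500,-0.7500)
o1: d²=221 > ρ²=39 → inactive
o2: d²=265 > ρ²=39 → inactive
o3: d²=16 ≤ ρ²=39; F_rep = 35·(0,-4)/16² = (0.0000,-0.5469)
o4: d²=338 > ρ²=39 → inactive
F = F_att + ΣF_rep = (1.7500,-1.2969)
Δp = p'−p = (0.0875,-0.0648); α = Δx/Fx = (7/80) / (7/4) = 1/20
check: Δy/Fy = (-83/1280) / (-83/64) = 1/20 ✓

α = 1/20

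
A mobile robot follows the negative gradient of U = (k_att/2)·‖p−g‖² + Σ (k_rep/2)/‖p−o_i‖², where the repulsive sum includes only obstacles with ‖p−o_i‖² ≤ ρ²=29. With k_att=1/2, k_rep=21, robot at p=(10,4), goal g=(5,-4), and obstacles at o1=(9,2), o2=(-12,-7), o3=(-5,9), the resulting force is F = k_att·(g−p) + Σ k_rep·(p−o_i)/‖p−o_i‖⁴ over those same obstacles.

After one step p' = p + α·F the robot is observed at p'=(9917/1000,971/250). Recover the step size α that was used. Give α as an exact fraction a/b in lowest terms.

α = 1/20

F_att = 1/2·(g−p) = 1/2·(-5,-8) = (-2.5000,-4.0000)
o1: d²=5 ≤ ρ²=29; F_rep = 21·(1,2)/5² = (0.8400,1.6800)
o2: d²=605 > ρ²=29 → inactive
o3: d²=250 > ρ²=29 → inactive
F = F_att + ΣF_rep = (-1.6600,-2.3200)
Δp = p'−p = (-0.0830,-0.1160); α = Δx/Fx = (-83/1000) / (-83/50) = 1/20
check: Δy/Fy = (-29/250) / (-58/25) = 1/20 ✓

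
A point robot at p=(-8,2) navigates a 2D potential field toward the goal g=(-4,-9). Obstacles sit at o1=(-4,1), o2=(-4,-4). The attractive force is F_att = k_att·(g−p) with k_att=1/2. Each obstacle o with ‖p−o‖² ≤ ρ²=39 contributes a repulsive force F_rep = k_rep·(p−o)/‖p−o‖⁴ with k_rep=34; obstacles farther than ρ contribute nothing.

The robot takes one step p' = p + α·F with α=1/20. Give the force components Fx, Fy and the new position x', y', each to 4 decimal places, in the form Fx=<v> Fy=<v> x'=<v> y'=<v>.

F_att = 1/2·(g−p) = 1/2·(4,-11) = (2.0000,-5.5000)
o1: d²=17 ≤ ρ²=39; F_rep = 34·(-4,1)/17² = (-0.4706,0.1176)
o2: d²=52 > ρ²=39 → inactive
F = F_att + ΣF_rep = (1.5294,-5.3824)
p' = p + 1/20·F = (-7.9235,1.7309)

Fx=1.5294 Fy=-5.3824 x'=-7.9235 y'=1.7309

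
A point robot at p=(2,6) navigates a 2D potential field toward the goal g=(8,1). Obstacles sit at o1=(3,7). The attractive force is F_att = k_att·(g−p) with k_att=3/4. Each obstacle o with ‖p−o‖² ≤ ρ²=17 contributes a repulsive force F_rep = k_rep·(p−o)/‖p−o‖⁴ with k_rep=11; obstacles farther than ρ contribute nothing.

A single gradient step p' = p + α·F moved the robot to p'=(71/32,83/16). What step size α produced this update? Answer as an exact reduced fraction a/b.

F_att = 3/4·(g−p) = 3/4·(6,-5) = (4.5000,-3.7500)
o1: d²=2 ≤ ρ²=17; F_rep = 11·(-1,-1)/2² = (-2.7500,-2.7500)
F = F_att + ΣF_rep = (1.7500,-6.5000)
Δp = p'−p = (0.2188,-0.8125); α = Δx/Fx = (7/32) / (7/4) = 1/8
check: Δy/Fy = (-13/16) / (-13/2) = 1/8 ✓

α = 1/8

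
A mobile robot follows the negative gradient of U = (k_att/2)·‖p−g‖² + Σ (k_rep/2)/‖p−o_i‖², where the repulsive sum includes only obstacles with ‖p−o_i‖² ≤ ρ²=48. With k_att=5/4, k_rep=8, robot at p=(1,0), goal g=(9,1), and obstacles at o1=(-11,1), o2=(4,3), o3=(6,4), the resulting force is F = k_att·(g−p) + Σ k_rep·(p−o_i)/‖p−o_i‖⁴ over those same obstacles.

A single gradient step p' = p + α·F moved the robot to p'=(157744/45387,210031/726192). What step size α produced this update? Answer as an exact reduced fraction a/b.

α = 1/4

F_att = 5/4·(g−p) = 5/4·(8,1) = (10.0000,1.2500)
o1: d²=145 > ρ²=48 → inactive
o2: d²=18 ≤ ρ²=48; F_rep = 8·(-3,-3)/18² = (-0.0741,-0.0741)
o3: d²=41 ≤ ρ²=48; F_rep = 8·(-5,-4)/41² = (-0.0238,-0.0190)
F = F_att + ΣF_rep = (9.9021,1.1569)
Δp = p'−p = (2.4755,0.2892); α = Δx/Fx = (112357/45387) / (449428/45387) = 1/4
check: Δy/Fy = (210031/726192) / (210031/181548) = 1/4 ✓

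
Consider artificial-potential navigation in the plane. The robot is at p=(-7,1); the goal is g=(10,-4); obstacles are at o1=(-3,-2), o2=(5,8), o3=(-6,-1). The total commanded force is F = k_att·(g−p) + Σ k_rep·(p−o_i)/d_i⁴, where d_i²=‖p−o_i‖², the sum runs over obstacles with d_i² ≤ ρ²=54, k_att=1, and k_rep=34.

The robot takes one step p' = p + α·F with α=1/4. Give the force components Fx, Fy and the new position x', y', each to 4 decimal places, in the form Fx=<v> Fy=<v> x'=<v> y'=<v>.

F_att = 1·(g−p) = 1·(17,-5) = (17.0000,-5.0000)
o1: d²=25 ≤ ρ²=54; F_rep = 34·(-4,3)/25² = (-0.2176,0.1632)
o2: d²=193 > ρ²=54 → inactive
o3: d²=5 ≤ ρ²=54; F_rep = 34·(-1,2)/5² = (-1.3600,2.7200)
F = F_att + ΣF_rep = (15.4224,-2.1168)
p' = p + 1/4·F = (-3.1444,0.4708)

Fx=15.4224 Fy=-2.1168 x'=-3.1444 y'=0.4708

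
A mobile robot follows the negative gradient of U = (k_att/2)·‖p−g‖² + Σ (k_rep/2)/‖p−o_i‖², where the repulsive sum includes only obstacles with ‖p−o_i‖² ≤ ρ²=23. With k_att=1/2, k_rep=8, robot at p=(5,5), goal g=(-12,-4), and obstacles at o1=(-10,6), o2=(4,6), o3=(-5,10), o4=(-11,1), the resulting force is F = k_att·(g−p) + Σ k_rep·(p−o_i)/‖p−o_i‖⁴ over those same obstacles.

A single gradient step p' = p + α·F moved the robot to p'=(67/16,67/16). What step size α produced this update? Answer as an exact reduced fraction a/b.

F_att = 1/2·(g−p) = 1/2·(-17,-9) = (-8.5000,-4.5000)
o1: d²=226 > ρ²=23 → inactive
o2: d²=2 ≤ ρ²=23; F_rep = 8·(1,-1)/2² = (2.0000,-2.0000)
o3: d²=125 > ρ²=23 → inactive
o4: d²=272 > ρ²=23 → inactive
F = F_att + ΣF_rep = (-6.5000,-6.5000)
Δp = p'−p = (-0.8125,-0.8125); α = Δx/Fx = (-13/16) / (-13/2) = 1/8
check: Δy/Fy = (-13/16) / (-13/2) = 1/8 ✓

α = 1/8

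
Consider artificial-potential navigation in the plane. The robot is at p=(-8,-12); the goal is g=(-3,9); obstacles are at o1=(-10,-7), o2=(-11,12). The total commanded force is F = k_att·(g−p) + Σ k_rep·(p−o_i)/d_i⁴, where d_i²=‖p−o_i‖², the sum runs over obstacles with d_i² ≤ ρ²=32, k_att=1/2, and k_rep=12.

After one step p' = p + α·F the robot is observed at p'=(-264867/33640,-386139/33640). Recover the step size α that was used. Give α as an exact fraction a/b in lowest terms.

α = 1/20

F_att = 1/2·(g−p) = 1/2·(5,21) = (2.5000,10.5000)
o1: d²=29 ≤ ρ²=32; F_rep = 12·(2,-5)/29² = (0.0285,-0.0713)
o2: d²=585 > ρ²=32 → inactive
F = F_att + ΣF_rep = (2.5285,10.4287)
Δp = p'−p = (0.1264,0.5214); α = Δx/Fx = (4253/33640) / (4253/1682) = 1/20
check: Δy/Fy = (17541/33640) / (17541/1682) = 1/20 ✓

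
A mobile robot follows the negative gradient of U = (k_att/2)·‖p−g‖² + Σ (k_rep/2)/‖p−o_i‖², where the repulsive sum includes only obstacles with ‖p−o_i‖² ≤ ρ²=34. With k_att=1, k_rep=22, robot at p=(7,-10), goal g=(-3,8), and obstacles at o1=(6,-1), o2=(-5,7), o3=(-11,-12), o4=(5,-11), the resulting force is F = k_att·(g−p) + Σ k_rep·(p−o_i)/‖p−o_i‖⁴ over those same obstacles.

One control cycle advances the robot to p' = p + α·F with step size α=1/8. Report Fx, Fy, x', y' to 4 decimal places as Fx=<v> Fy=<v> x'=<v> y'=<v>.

F_att = 1·(g−p) = 1·(-10,18) = (-10.0000,18.0000)
o1: d²=82 > ρ²=34 → inactive
o2: d²=433 > ρ²=34 → inactive
o3: d²=328 > ρ²=34 → inactive
o4: d²=5 ≤ ρ²=34; F_rep = 22·(2,1)/5² = (1.7600,0.8800)
F = F_att + ΣF_rep = (-8.2400,18.8800)
p' = p + 1/8·F = (5.9700,-7.6400)

Fx=-8.2400 Fy=18.8800 x'=5.9700 y'=-7.6400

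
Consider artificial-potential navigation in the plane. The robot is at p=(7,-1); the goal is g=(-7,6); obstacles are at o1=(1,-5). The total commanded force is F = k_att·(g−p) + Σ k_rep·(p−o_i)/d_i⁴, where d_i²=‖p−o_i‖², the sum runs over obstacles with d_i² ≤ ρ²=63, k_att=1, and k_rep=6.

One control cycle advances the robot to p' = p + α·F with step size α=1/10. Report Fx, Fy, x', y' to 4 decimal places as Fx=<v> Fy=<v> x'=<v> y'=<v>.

Fx=-13.9867 Fy=7.0089 x'=5.6013 y'=-0.2991

F_att = 1·(g−p) = 1·(-14,7) = (-14.0000,7.0000)
o1: d²=52 ≤ ρ²=63; F_rep = 6·(6,4)/52² = (0.0133,0.0089)
F = F_att + ΣF_rep = (-13.9867,7.0089)
p' = p + 1/10·F = (5.6013,-0.2991)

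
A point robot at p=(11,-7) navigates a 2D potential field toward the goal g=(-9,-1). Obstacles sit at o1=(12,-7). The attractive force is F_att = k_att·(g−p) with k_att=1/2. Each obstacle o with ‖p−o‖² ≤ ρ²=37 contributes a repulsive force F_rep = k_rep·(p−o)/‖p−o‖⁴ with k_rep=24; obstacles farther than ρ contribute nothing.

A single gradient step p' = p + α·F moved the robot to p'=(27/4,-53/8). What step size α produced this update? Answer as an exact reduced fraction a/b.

F_att = 1/2·(g−p) = 1/2·(-20,6) = (-10.0000,3.0000)
o1: d²=1 ≤ ρ²=37; F_rep = 24·(-1,0)/1² = (-24.0000,0.0000)
F = F_att + ΣF_rep = (-34.0000,3.0000)
Δp = p'−p = (-4.2500,0.3750); α = Δx/Fx = (-17/4) / (-34) = 1/8
check: Δy/Fy = (3/8) / (3) = 1/8 ✓

α = 1/8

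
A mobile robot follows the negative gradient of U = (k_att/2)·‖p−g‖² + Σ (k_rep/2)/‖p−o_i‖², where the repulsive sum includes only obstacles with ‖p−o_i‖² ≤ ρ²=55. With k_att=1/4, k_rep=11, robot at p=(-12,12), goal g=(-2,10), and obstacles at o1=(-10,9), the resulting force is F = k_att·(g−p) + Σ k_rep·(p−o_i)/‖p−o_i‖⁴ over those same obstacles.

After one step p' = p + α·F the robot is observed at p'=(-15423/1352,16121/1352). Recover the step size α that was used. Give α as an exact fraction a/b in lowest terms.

α = 1/4

F_att = 1/4·(g−p) = 1/4·(10,-2) = (2.5000,-0.5000)
o1: d²=13 ≤ ρ²=55; F_rep = 11·(-2,3)/13² = (-0.1302,0.1953)
F = F_att + ΣF_rep = (2.3698,-0.3047)
Δp = p'−p = (0.5925,-0.0762); α = Δx/Fx = (801/1352) / (801/338) = 1/4
check: Δy/Fy = (-103/1352) / (-103/338) = 1/4 ✓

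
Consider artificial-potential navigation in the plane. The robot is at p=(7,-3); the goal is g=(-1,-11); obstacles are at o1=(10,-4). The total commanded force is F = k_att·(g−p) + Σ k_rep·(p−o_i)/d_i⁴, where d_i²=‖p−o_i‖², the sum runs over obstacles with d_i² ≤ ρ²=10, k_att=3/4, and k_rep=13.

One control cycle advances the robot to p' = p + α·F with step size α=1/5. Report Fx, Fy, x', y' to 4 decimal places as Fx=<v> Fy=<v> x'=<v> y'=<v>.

Fx=-6.3900 Fy=-5.8700 x'=5.7220 y'=-4.1740

F_att = 3/4·(g−p) = 3/4·(-8,-8) = (-6.0000,-6.0000)
o1: d²=10 ≤ ρ²=10; F_rep = 13·(-3,1)/10² = (-0.3900,0.1300)
F = F_att + ΣF_rep = (-6.3900,-5.8700)
p' = p + 1/5·F = (5.7220,-4.1740)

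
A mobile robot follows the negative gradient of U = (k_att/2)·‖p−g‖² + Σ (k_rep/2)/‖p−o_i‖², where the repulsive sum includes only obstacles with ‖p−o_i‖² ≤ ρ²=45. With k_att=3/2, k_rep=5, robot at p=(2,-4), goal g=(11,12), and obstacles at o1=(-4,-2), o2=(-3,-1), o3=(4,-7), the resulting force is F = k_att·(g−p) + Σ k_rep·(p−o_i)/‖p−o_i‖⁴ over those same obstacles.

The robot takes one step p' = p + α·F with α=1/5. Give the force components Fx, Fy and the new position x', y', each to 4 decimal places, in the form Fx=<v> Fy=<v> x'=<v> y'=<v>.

Fx=13.4812 Fy=24.0695 x'=4.6962 y'=0.8139

F_att = 3/2·(g−p) = 3/2·(9,16) = (13.5000,24.0000)
o1: d²=40 ≤ ρ²=45; F_rep = 5·(6,-2)/40² = (0.0187,-0.0063)
o2: d²=34 ≤ ρ²=45; F_rep = 5·(5,-3)/34² = (0.0216,-0.0130)
o3: d²=13 ≤ ρ²=45; F_rep = 5·(-2,3)/13² = (-0.0592,0.0888)
F = F_att + ΣF_rep = (13.4812,24.0695)
p' = p + 1/5·F = (4.6962,0.8139)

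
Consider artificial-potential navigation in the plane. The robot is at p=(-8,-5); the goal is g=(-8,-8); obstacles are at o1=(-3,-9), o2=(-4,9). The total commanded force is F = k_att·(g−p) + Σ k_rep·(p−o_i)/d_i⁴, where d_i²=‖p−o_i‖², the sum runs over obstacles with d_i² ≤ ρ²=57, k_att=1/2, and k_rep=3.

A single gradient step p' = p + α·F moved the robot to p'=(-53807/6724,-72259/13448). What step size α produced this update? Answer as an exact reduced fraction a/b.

α = 1/4

F_att = 1/2·(g−p) = 1/2·(0,-3) = (0.0000,-1.5000)
o1: d²=41 ≤ ρ²=57; F_rep = 3·(-5,4)/41² = (-0.0089,0.0071)
o2: d²=212 > ρ²=57 → inactive
F = F_att + ΣF_rep = (-0.0089,-1.4929)
Δp = p'−p = (-0.0022,-0.3732); α = Δx/Fx = (-15/6724) / (-15/1681) = 1/4
check: Δy/Fy = (-5019/13448) / (-5019/3362) = 1/4 ✓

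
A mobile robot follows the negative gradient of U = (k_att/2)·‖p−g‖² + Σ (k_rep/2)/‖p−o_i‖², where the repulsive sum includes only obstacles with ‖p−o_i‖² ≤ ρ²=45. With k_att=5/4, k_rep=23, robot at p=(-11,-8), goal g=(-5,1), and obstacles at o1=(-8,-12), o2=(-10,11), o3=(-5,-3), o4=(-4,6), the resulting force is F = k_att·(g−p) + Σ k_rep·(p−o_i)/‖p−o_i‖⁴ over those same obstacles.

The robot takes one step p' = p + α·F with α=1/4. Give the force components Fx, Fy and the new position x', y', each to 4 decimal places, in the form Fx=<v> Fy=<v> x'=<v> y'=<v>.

Fx=7.3896 Fy=11.3972 x'=-9.1526 y'=-5.1507

F_att = 5/4·(g−p) = 5/4·(6,9) = (7.5000,11.2500)
o1: d²=25 ≤ ρ²=45; F_rep = 23·(-3,4)/25² = (-0.1104,0.1472)
o2: d²=362 > ρ²=45 → inactive
o3: d²=61 > ρ²=45 → inactive
o4: d²=245 > ρ²=45 → inactive
F = F_att + ΣF_rep = (7.3896,11.3972)
p' = p + 1/4·F = (-9.1526,-5.1507)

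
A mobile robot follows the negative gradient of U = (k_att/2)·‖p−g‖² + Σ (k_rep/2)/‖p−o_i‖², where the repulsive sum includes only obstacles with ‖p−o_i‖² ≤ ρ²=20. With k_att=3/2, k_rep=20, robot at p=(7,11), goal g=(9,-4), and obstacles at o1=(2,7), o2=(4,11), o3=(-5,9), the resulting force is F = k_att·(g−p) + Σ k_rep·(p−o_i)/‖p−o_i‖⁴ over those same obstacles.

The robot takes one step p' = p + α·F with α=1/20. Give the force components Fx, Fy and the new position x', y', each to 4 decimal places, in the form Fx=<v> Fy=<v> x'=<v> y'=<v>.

Fx=3.7407 Fy=-22.5000 x'=7.1870 y'=9.8750

F_att = 3/2·(g−p) = 3/2·(2,-15) = (3.0000,-22.5000)
o1: d²=41 > ρ²=20 → inactive
o2: d²=9 ≤ ρ²=20; F_rep = 20·(3,0)/9² = (0.7407,0.0000)
o3: d²=148 > ρ²=20 → inactive
F = F_att + ΣF_rep = (3.7407,-22.5000)
p' = p + 1/20·F = (7.1870,9.8750)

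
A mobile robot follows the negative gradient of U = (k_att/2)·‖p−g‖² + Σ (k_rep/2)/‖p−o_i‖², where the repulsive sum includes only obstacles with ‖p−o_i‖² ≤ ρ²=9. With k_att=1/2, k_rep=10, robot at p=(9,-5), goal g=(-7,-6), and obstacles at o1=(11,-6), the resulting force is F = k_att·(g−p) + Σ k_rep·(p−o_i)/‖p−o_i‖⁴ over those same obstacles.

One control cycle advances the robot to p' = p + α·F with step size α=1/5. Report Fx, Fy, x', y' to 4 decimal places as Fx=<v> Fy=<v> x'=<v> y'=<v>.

F_att = 1/2·(g−p) = 1/2·(-16,-1) = (-8.0000,-0.5000)
o1: d²=5 ≤ ρ²=9; F_rep = 10·(-2,1)/5² = (-0.8000,0.4000)
F = F_att + ΣF_rep = (-8.8000,-0.1000)
p' = p + 1/5·F = (7.2400,-5.0200)

Fx=-8.8000 Fy=-0.1000 x'=7.2400 y'=-5.0200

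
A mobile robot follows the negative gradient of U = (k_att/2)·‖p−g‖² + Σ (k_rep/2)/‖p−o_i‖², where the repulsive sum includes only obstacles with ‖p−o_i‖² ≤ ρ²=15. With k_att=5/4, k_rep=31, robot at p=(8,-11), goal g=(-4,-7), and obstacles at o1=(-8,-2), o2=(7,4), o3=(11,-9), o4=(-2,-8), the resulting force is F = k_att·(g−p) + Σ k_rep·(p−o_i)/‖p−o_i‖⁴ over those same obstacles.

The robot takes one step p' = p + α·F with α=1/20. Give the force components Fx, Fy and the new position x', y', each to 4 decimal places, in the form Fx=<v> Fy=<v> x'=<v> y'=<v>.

F_att = 5/4·(g−p) = 5/4·(-12,4) = (-15.0000,5.0000)
o1: d²=337 > ρ²=15 → inactive
o2: d²=226 > ρ²=15 → inactive
o3: d²=13 ≤ ρ²=15; F_rep = 31·(-3,-2)/13² = (-0.5503,-0.3669)
o4: d²=109 > ρ²=15 → inactive
F = F_att + ΣF_rep = (-15.5503,4.6331)
p' = p + 1/20·F = (7.2225,-10.7683)

Fx=-15.5503 Fy=4.6331 x'=7.2225 y'=-10.7683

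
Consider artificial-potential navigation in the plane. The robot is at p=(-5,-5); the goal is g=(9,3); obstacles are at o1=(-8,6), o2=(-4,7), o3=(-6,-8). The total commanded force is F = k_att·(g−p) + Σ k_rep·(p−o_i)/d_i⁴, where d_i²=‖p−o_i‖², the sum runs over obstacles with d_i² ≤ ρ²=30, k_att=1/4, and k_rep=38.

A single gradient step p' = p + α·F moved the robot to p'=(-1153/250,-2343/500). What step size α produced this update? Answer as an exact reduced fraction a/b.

F_att = 1/4·(g−p) = 1/4·(14,8) = (3.5000,2.0000)
o1: d²=130 > ρ²=30 → inactive
o2: d²=145 > ρ²=30 → inactive
o3: d²=10 ≤ ρ²=30; F_rep = 38·(1,3)/10² = (0.3800,1.1400)
F = F_att + ΣF_rep = (3.8800,3.1400)
Δp = p'−p = (0.3880,0.3140); α = Δx/Fx = (97/250) / (97/25) = 1/10
check: Δy/Fy = (157/500) / (157/50) = 1/10 ✓

α = 1/10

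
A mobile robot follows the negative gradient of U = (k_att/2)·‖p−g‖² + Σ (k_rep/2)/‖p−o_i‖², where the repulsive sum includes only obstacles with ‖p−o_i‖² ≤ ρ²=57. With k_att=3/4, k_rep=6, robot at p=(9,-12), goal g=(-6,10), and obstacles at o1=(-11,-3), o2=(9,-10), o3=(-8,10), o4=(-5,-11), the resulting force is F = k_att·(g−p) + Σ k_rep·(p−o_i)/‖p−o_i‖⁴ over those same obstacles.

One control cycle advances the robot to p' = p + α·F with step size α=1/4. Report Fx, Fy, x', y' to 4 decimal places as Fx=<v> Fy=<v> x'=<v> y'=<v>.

F_att = 3/4·(g−p) = 3/4·(-15,22) = (-11.2500,16.5000)
o1: d²=481 > ρ²=57 → inactive
o2: d²=4 ≤ ρ²=57; F_rep = 6·(0,-2)/4² = (0.0000,-0.7500)
o3: d²=773 > ρ²=57 → inactive
o4: d²=197 > ρ²=57 → inactive
F = F_att + ΣF_rep = (-11.2500,15.7500)
p' = p + 1/4·F = (6.1875,-8.0625)

Fx=-11.2500 Fy=15.7500 x'=6.1875 y'=-8.0625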